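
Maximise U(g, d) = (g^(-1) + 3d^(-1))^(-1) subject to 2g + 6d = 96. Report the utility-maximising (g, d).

For CES with ρ = -1, MRS = (1/3)·(d/g)^2.
Tangency: set MRS = p_g/p_d = 2/6 = 1/3.
So (d/g)^2 = 1; taking the square root, d/g = 1, i.e. d = g.
Substitute into the budget 2·g + 6·d = 96: 8·g = 96, so g* = 12 and d* = 12.

g* = 12, d* = 12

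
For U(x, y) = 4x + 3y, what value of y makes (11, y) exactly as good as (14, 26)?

U(14, 26) = 134.
Set U(11, y) = 134 and solve.
4·11 + 3y = 134 ⇒ 3y = 90 ⇒ y = 30.
Check: U(11, 30) = 134.

y = 30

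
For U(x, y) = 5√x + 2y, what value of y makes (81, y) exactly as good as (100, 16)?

y = 18.5

U(100, 16) = 82.
Set U(81, y) = 82 and solve.
With x = 81: √81 = 9, so 2y = 82 − 5·9 = 37 and y = 18.5.
Check: U(81, 18.5) = 82.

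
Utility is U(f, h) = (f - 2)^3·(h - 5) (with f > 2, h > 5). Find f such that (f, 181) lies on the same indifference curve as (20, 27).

f = 11

U(20, 27) = 128304.
Set U(f, 181) = 128304 and solve.
With h = 181: (181 − 5) = 176, so (f − 2)^3 = 128304/176 = 729.
Taking the cube root (with f > 2): f − 2 = 9, so f = 11.
Check: U(11, 181) = 128304.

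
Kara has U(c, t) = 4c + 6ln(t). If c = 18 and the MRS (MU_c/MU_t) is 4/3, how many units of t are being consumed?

t = 2

MU_c = 4, MU_t = 6/t.
MRS = 4 ÷ (6/t).
MRS depends only on t: (2/3)·t = 4/3 ⇒ t = (4/3)/(2/3) = 2.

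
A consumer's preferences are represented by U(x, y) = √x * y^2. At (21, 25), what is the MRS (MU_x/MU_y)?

MRS = 25/84

MU_x = 0.5·x^(-0.5)·y^2 and MU_y = 2·√x·y.
MRS = MU_x/MU_y = (0.25)·y/x.
At (21, 25): MRS = 25/84.
That is, one extra unit of x is worth 25/84 units of y at the margin.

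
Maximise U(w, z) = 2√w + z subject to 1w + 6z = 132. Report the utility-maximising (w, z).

MU_w = 2/(2√w), MU_z = 1.
MRS = 2/(2√w) ÷ 1.
Tangency: set MRS = p_w/p_z = 1/6.
MRS depends only on w: 1/√w = 1/6 ⇒ √w = 1/(1/6) = 6 ⇒ w* = 36.
From the budget, 6·z = 132 − 1·36 = 96, so z* = 16.

w* = 36, z* = 16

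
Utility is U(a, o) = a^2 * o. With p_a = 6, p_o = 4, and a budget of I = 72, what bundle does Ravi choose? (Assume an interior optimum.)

a* = 8, o* = 6

MU_a = 2·a·o and MU_o = a^2.
MRS = MU_a/MU_o = (2/1)·o/a.
Tangency: set MRS = p_a/p_o = 6/4 = 1.5.
So (2/1)·o/a = 1.5, i.e. o = 0.75·a.
Substitute into the budget 6·a + 4·o = 72: 9·a = 72, so a* = 8.
Then o* = 0.75·8 = 6.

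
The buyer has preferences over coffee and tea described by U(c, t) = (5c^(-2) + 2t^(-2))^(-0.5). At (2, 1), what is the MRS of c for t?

MRS = 5/16

For CES with ρ = -2, MRS = (5/2)·(t/c)^3.
At (2, 1): MRS = 5/16.
The indifference curve has slope −5/16 at this bundle.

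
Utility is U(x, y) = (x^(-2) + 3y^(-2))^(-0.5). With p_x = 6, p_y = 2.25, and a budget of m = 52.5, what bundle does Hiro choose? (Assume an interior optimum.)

x* = 5, y* = 10

For CES with ρ = -2, MRS = (1/3)·(y/x)^3.
Tangency: set MRS = p_x/p_y = 6/2.25 = 8/3.
So (y/x)^3 = 8; taking the cube root, y/x = 2, i.e. y = 2·x.
Substitute into the budget 6·x + 2.25·y = 52.5: 10.5·x = 52.5, so x* = 5 and y* = 2·5 = 10.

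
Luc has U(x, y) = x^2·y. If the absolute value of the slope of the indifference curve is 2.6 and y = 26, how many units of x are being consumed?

x = 20

MU_x = 2·x·y and MU_y = x^2.
MRS = MU_x/MU_y = (2/1)·y/x.
Substitute y = 26: MRS = 52/x. Setting 52/x = 2.6 gives x = 52/2.6 = 20.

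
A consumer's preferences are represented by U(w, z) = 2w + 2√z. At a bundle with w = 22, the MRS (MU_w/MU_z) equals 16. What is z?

MU_w = 2, MU_z = 2/(2√z).
MRS = 2 ÷ (2/(2√z)).
MRS depends only on z: 2·√z = 16 ⇒ √z = 16/2 = 8 ⇒ z = 64.

z = 64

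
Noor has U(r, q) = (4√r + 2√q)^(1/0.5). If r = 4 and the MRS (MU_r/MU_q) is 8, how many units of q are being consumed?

q = 64

For CES with ρ = 0.5, MRS = (4/2)·√(q/r).
Setting (4/2)·√(q/4) = 8 gives √(q/4) = 4, so q/4 = 16 and q = 64.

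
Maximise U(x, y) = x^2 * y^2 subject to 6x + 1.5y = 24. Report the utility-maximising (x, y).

x* = 2, y* = 8

MU_x = 2·x·y^2 and MU_y = 2·x^2·y.
MRS = MU_x/MU_y = y/x.
Tangency: set MRS = p_x/p_y = 6/1.5 = 4.
So y/x = 4, i.e. y = 4·x.
Substitute into the budget 6·x + 1.5·y = 24: 12·x = 24, so x* = 2.
Then y* = 4·2 = 8.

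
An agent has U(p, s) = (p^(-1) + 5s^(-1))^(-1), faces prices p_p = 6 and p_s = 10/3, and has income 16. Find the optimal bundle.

p* = 1, s* = 3

For CES with ρ = -1, MRS = (1/5)·(s/p)^2.
Tangency: set MRS = p_p/p_s = 6/(10/3) = 1.8.
So (s/p)^2 = 9; taking the square root, s/p = 3, i.e. s = 3·p.
Substitute into the budget 6·p + (10/3)·s = 16: 16·p = 16, so p* = 1 and s* = 3·1 = 3.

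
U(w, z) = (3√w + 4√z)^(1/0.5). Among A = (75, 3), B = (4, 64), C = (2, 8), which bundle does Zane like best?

Evaluate utility at each bundle:
U(A) = 1083.000.
U(B) = 1444.000.
U(C) = 242.000.
Highest utility is B, so B ≻ A ≻ C.

Bundle B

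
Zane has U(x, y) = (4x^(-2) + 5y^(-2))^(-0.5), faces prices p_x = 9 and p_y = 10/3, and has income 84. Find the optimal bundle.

x* = 6, y* = 9

For CES with ρ = -2, MRS = (4/5)·(y/x)^3.
Tangency: set MRS = p_x/p_y = 9/(10/3) = 2.7.
So (y/x)^3 = 3.375; taking the cube root, y/x = 1.5, i.e. y = 1.5·x.
Substitute into the budget 9·x + (10/3)·y = 84: 14·x = 84, so x* = 6 and y* = 1.5·6 = 9.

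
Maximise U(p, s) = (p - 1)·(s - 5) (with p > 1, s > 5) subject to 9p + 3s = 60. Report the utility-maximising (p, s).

p* = 3, s* = 11

MU_p = (s−5), MU_s = (p−1).
MRS = (s−5)/(p−1).
Tangency: set MRS = p_p/p_s = 9/3 = 3.
So (s − 5)/(p − 1) = 3, i.e. (s − 5) = 3·(p − 1).
Rewrite the budget in excess-of-subsistence terms: 9·(p − 1) + 3·(s − 5) = 60 − 9·1 − 3·5 = 36.
Substituting, 18·(p − 1) = 36, so p − 1 = 2 and p* = 3.
Then s − 5 = 3·2 = 6, so s* = 11.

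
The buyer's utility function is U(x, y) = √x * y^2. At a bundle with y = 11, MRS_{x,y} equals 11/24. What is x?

x = 6

MU_x = 0.5·x^(-0.5)·y^2 and MU_y = 2·√x·y.
MRS = MU_x/MU_y = (0.25)·y/x.
Substitute y = 11: MRS = 2.75/x. Setting 2.75/x = 11/24 gives x = 2.75/(11/24) = 6.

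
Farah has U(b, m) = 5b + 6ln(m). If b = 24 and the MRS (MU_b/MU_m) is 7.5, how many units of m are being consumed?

MU_b = 5, MU_m = 6/m.
MRS = 5 ÷ (6/m).
MRS depends only on m: (5/6)·m = 7.5 ⇒ m = 7.5/(5/6) = 9.

m = 9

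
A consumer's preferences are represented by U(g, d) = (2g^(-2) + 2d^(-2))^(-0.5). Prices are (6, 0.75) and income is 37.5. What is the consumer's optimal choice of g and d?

g* = 5, d* = 10

For CES with ρ = -2, MRS = (d/g)^3.
Tangency: set MRS = p_g/p_d = 6/0.75 = 8.
So (d/g)^3 = 8; taking the cube root, d/g = 2, i.e. d = 2·g.
Substitute into the budget 6·g + 0.75·d = 37.5: 7.5·g = 37.5, so g* = 5 and d* = 2·5 = 10.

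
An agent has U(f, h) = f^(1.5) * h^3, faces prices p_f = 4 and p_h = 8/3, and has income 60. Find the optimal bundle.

MU_f = 1.5·√f·h^3 and MU_h = 3·f^(1.5)·h^2.
MRS = MU_f/MU_h = (0.5)·h/f.
Tangency: set MRS = p_f/p_h = 4/(8/3) = 1.5.
So (0.5)·h/f = 1.5, i.e. h = 3·f.
Substitute into the budget 4·f + (8/3)·h = 60: 12·f = 60, so f* = 5.
Then h* = 3·5 = 15.

f* = 5, h* = 15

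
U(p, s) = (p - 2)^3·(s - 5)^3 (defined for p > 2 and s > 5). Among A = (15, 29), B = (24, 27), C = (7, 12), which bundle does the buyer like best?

Evaluate utility at each bundle:
U(A) = 30371328.
U(B) = 113379904.
U(C) = 42875.
Highest utility is B, so B ≻ A ≻ C.

Bundle B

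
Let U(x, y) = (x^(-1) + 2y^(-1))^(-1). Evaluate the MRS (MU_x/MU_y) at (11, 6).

For CES with ρ = -1, MRS = (1/2)·(y/x)^2.
At (11, 6): MRS = 18/121.
The indifference curve has slope −18/121 at this bundle.

MRS = 18/121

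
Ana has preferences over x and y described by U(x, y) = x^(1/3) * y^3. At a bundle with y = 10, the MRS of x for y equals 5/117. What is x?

MU_x = 1/3·x^(-2/3)·y^3 and MU_y = 3·x^(1/3)·y^2.
MRS = MU_x/MU_y = (1/9)·y/x.
Substitute y = 10: MRS = (10/9)/x. Setting (10/9)/x = 5/117 gives x = (10/9)/(5/117) = 26.

x = 26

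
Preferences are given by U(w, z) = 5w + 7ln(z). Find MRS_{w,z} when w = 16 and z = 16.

MU_w = 5, MU_z = 7/z.
MRS = 5 ÷ (7/z).
At (16, 16): MRS = 80/7.
So at (16, 16) the consumer would give up 80/7 units of z for one more unit of w.

MRS = 80/7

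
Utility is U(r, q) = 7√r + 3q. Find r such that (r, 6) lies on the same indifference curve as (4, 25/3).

r = 9

U(4, 25/3) = 39.
Set U(r, 6) = 39 and solve.
With q = 6: 7√r = 39 − 3·6 = 21, so √r = 3 and r = 9.
Check: U(9, 6) = 39.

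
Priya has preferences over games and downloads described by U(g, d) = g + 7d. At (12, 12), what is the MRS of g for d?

MRS = 1/7

MU_g = 1, MU_d = 7, so MRS = 1/7 at every bundle.
At (12, 12): MRS = 1/7.
The indifference curve has slope −1/7 at this bundle.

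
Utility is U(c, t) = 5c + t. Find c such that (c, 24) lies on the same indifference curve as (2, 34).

c = 4

U(2, 34) = 44.
Set U(c, 24) = 44 and solve.
5c + 24 = 44 ⇒ 5c = 20 ⇒ c = 4.
Check: U(4, 24) = 44.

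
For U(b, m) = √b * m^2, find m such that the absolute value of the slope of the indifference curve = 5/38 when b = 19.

MU_b = 0.5·b^(-0.5)·m^2 and MU_m = 2·√b·m.
MRS = MU_b/MU_m = (0.25)·m/b.
Substitute b = 19: MRS = m/76. Setting m/76 = 5/38 gives m = (5/38)·76 = 10.

m = 10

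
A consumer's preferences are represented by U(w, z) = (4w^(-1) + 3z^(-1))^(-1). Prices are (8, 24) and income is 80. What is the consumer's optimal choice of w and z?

For CES with ρ = -1, MRS = (4/3)·(z/w)^2.
Tangency: set MRS = p_w/p_z = 8/24 = 1/3.
So (z/w)^2 = 0.25; taking the square root, z/w = 0.5, i.e. z = 0.5·w.
Substitute into the budget 8·w + 24·z = 80: 20·w = 80, so w* = 4 and z* = 0.5·4 = 2.

w* = 4, z* = 2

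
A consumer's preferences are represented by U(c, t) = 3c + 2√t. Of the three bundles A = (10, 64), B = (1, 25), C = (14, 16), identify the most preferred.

Evaluate utility at each bundle:
U(A) = 46.000.
U(B) = 13.000.
U(C) = 50.000.
Highest utility is C, so C ≻ A ≻ B.

Bundle C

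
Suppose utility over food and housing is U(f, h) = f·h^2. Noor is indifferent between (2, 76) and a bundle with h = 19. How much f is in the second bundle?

f = 32

U(2, 76) = 11552.
Set U(f, 19) = 11552 and solve.
With h = 19: 19^2 = 361, so f = 11552/361 = 32.
Check: U(32, 19) = 11552.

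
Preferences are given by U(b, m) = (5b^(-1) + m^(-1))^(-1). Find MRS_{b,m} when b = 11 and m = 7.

MRS = 245/121

For CES with ρ = -1, MRS = (5/1)·(m/b)^2.
At (11, 7): MRS = 245/121.
So at (11, 7) the consumer would give up 245/121 units of m for one more unit of b.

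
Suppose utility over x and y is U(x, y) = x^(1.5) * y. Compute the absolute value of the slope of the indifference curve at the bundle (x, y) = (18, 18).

MU_x = 1.5·√x·y and MU_y = x^(1.5).
MRS = MU_x/MU_y = (1.5)·y/x.
At (18, 18): MRS = 1.5.
That is, one extra unit of x is worth 1.5 units of y at the margin.

MRS = 1.5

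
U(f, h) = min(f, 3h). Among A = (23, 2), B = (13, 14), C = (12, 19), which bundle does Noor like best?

Evaluate utility at each bundle:
U(A) = 6.
U(B) = 13.
U(C) = 12.
Highest utility is B, so B ≻ C ≻ A.

Bundle B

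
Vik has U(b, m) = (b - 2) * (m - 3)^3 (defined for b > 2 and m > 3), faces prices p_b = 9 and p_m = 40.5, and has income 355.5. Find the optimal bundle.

b* = 8, m* = 7

MU_b = (m−3)^3, MU_m = 3·(b−2)·(m−3)^2.
MRS = (1/3)·(m−3)/(b−2).
Tangency: set MRS = p_b/p_m = 9/40.5 = 2/9.
So (1/3)·(m − 3)/(b − 2) = 2/9, i.e. (m − 3) = (2/3)·(b − 2).
Rewrite the budget in excess-of-subsistence terms: 9·(b − 2) + 40.5·(m − 3) = 355.5 − 9·2 − 40.5·3 = 216.
Substituting, 36·(b − 2) = 216, so b − 2 = 6 and b* = 8.
Then m − 3 = (2/3)·6 = 4, so m* = 7.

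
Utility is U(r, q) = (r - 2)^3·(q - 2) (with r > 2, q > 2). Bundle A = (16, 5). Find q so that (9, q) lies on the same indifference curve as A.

U(16, 5) = 8232.
Set U(9, q) = 8232 and solve.
With r = 9: (9 − 2)^3 = 343, so (q − 2) = 8232/343 = 24.
So q = 2 + 24 = 26.
Check: U(9, 26) = 8232.

q = 26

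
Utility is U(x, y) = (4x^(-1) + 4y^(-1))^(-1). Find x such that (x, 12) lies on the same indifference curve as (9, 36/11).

U depends on (x, y) only through S = 4x^(-1) + 4y^(-1), so equal utility means equal S. At (9, 36/11): S = 5/3.
With y = 12: 4·12^(-1) = 1/3, so 4x^(-1) = 5/3 − 1/3 = 4/3, i.e. x^(-1) = 1/3.
Hence x = 1/(1/3) = 3.
Check: U(3, 12) = 0.6.

x = 3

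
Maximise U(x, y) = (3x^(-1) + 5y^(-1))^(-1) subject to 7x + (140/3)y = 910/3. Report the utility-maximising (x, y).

x* = 10, y* = 5

For CES with ρ = -1, MRS = (3/5)·(y/x)^2.
Tangency: set MRS = p_x/p_y = 7/(140/3) = 0.15.
So (y/x)^2 = 0.25; taking the square root, y/x = 0.5, i.e. y = 0.5·x.
Substitute into the budget 7·x + (140/3)·y = 910/3: (91/3)·x = 910/3, so x* = 10 and y* = 0.5·10 = 5.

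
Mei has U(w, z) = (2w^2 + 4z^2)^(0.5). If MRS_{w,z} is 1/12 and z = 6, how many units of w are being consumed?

w = 1

For CES with ρ = 2, MRS = (2/4)·(z/w)^(-1).
Setting (2/4)·(6/w)^(-1) = 1/12 gives (6/w)^(-1) = 1/6, so 6/w = 6 and w = 1.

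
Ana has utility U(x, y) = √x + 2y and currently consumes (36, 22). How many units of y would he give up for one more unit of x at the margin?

MU_x = 1/(2√x), MU_y = 2.
MRS = 1/(2√x) ÷ 2.
At (36, 22): MRS = 1/24.
So at (36, 22) the consumer would give up 1/24 units of y for one more unit of x.

MRS = 1/24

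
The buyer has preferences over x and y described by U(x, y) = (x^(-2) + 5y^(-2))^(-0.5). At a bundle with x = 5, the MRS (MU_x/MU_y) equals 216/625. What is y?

For CES with ρ = -2, MRS = (1/5)·(y/x)^3.
Setting (1/5)·(y/5)^3 = 216/625 gives (y/5)^3 = 216/125, so y/5 = 1.2 and y = 6.

y = 6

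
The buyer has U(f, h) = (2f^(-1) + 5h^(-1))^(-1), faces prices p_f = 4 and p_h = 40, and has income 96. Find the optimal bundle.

f* = 4, h* = 2

For CES with ρ = -1, MRS = (2/5)·(h/f)^2.
Tangency: set MRS = p_f/p_h = 4/40 = 0.1.
So (h/f)^2 = 0.25; taking the square root, h/f = 0.5, i.e. h = 0.5·f.
Substitute into the budget 4·f + 40·h = 96: 24·f = 96, so f* = 4 and h* = 0.5·4 = 2.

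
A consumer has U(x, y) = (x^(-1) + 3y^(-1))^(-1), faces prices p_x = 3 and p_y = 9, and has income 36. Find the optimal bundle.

x* = 3, y* = 3

For CES with ρ = -1, MRS = (1/3)·(y/x)^2.
Tangency: set MRS = p_x/p_y = 3/9 = 1/3.
So (y/x)^2 = 1; taking the square root, y/x = 1, i.e. y = x.
Substitute into the budget 3·x + 9·y = 36: 12·x = 36, so x* = 3 and y* = 3.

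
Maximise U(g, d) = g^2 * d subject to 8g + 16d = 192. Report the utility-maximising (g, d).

MU_g = 2·g·d and MU_d = g^2.
MRS = MU_g/MU_d = (2/1)·d/g.
Tangency: set MRS = p_g/p_d = 8/16 = 0.5.
So (2/1)·d/g = 0.5, i.e. d = 0.25·g.
Substitute into the budget 8·g + 16·d = 192: 12·g = 192, so g* = 16.
Then d* = 0.25·16 = 4.

g* = 16, d* = 4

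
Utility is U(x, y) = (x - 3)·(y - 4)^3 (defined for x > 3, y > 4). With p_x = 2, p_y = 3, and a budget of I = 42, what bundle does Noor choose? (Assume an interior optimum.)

MU_x = (y−4)^3, MU_y = 3·(x−3)·(y−4)^2.
MRS = (1/3)·(y−4)/(x−3).
Tangency: set MRS = p_x/p_y = 2/3.
So (1/3)·(y − 4)/(x − 3) = 2/3, i.e. (y − 4) = 2·(x − 3).
Rewrite the budget in excess-of-subsistence terms: 2·(x − 3) + 3·(y − 4) = 42 − 2·3 − 3·4 = 24.
Substituting, 8·(x − 3) = 24, so x − 3 = 3 and x* = 6.
Then y − 4 = 2·3 = 6, so y* = 10.

x* = 6, y* = 10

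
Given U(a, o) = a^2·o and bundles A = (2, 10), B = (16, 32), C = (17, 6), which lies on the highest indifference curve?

Evaluate utility at each bundle:
U(A) = 40.
U(B) = 8192.
U(C) = 1734.
Highest utility is B, so B ≻ C ≻ A.

Bundle B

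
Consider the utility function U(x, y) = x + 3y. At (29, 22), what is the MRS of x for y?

MU_x = 1, MU_y = 3, so MRS = 1/3 at every bundle.
At (29, 22): MRS = 1/3.
The indifference curve has slope −1/3 at this bundle.

MRS = 1/3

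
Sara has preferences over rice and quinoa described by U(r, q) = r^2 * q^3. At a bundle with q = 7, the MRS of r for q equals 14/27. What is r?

MU_r = 2·r·q^3 and MU_q = 3·r^2·q^2.
MRS = MU_r/MU_q = (2/3)·q/r.
Substitute q = 7: MRS = (14/3)/r. Setting (14/3)/r = 14/27 gives r = (14/3)/(14/27) = 9.

r = 9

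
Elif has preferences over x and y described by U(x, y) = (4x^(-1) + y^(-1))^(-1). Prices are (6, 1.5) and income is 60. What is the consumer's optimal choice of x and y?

x* = 8, y* = 8

For CES with ρ = -1, MRS = (4/1)·(y/x)^2.
Tangency: set MRS = p_x/p_y = 6/1.5 = 4.
So (y/x)^2 = 1; taking the square root, y/x = 1, i.e. y = x.
Substitute into the budget 6·x + 1.5·y = 60: 7.5·x = 60, so x* = 8 and y* = 8.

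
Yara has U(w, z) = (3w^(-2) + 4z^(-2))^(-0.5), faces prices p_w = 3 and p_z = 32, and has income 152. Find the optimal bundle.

For CES with ρ = -2, MRS = (3/4)·(z/w)^3.
Tangency: set MRS = p_w/p_z = 3/32.
So (z/w)^3 = 0.125; taking the cube root, z/w = 0.5, i.e. z = 0.5·w.
Substitute into the budget 3·w + 32·z = 152: 19·w = 152, so w* = 8 and z* = 0.5·8 = 4.

w* = 8, z* = 4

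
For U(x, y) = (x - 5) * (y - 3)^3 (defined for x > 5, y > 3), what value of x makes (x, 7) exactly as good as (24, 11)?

U(24, 11) = 9728.
Set U(x, 7) = 9728 and solve.
With y = 7: (7 − 3)^3 = 64, so (x − 5) = 9728/64 = 152.
So x = 5 + 152 = 157.
Check: U(157, 7) = 9728.

x = 157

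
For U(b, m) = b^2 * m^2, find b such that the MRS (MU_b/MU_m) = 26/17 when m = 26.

MU_b = 2·b·m^2 and MU_m = 2·b^2·m.
MRS = MU_b/MU_m = m/b.
Substitute m = 26: MRS = 26/b. Setting 26/b = 26/17 gives b = 26/(26/17) = 17.

b = 17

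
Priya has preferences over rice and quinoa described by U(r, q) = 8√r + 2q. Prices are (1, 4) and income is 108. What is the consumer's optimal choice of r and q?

MU_r = 8/(2√r), MU_q = 2.
MRS = 8/(2√r) ÷ 2.
Tangency: set MRS = p_r/p_q = 1/4 = 0.25.
MRS depends only on r: 2/√r = 0.25 ⇒ √r = 2/0.25 = 8 ⇒ r* = 64.
From the budget, 4·q = 108 − 1·64 = 44, so q* = 11.

r* = 64, q* = 11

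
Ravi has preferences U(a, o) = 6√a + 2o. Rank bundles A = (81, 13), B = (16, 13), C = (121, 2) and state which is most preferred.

Evaluate utility at each bundle:
U(A) = 80.000.
U(B) = 50.000.
U(C) = 70.000.
Highest utility is A, so A ≻ C ≻ B.

Bundle A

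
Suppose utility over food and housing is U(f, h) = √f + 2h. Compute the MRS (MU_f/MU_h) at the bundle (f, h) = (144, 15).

MRS = 1/48

MU_f = 1/(2√f), MU_h = 2.
MRS = 1/(2√f) ÷ 2.
At (144, 15): MRS = 1/48.
That is, one extra unit of f is worth 1/48 units of h at the margin.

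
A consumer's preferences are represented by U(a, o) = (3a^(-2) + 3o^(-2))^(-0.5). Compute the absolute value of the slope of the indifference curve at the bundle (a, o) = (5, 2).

For CES with ρ = -2, MRS = (o/a)^3.
At (5, 2): MRS = 8/125.
The indifference curve has slope −8/125 at this bundle.

MRS = 8/125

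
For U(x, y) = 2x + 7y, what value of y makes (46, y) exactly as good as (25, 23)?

y = 17

U(25, 23) = 211.
Set U(46, y) = 211 and solve.
2·46 + 7y = 211 ⇒ 7y = 119 ⇒ y = 17.
Check: U(46, 17) = 211.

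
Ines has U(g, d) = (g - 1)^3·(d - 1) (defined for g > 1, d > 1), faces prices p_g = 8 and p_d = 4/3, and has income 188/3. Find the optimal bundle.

MU_g = 3·(g−1)^2·(d−1), MU_d = (g−1)^3.
MRS = (3/1)·(d−1)/(g−1).
Tangency: set MRS = p_g/p_d = 8/(4/3) = 6.
So (3/1)·(d − 1)/(g − 1) = 6, i.e. (d − 1) = 2·(g − 1).
Rewrite the budget in excess-of-subsistence terms: 8·(g − 1) + (4/3)·(d − 1) = 188/3 − 8·1 − (4/3)·1 = 160/3.
Substituting, (32/3)·(g − 1) = 160/3, so g − 1 = 5 and g* = 6.
Then d − 1 = 2·5 = 10, so d* = 11.

g* = 6, d* = 11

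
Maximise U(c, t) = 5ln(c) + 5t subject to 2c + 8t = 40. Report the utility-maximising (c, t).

MU_c = 5/c, MU_t = 5.
MRS = 5/c ÷ 5.
Tangency: set MRS = p_c/p_t = 2/8 = 0.25.
MRS depends only on c: 1/c = 0.25 ⇒ c* = 1/0.25 = 4.
From the budget, 8·t = 40 − 2·4 = 32, so t* = 4.

c* = 4, t* = 4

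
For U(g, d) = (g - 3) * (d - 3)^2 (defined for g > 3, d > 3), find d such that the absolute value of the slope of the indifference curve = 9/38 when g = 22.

MU_g = (d−3)^2, MU_d = 2·(g−3)·(d−3).
MRS = (1/2)·(d−3)/(g−3).
Substitute g = 22: MRS = (d − 3)/38. Setting this equal to 9/38 gives d − 3 = (9/38)·38 = 9, so d = 12.

d = 12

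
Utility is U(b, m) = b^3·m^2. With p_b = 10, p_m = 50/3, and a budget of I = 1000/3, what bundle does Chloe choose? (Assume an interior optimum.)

MU_b = 3·b^2·m^2 and MU_m = 2·b^3·m.
MRS = MU_b/MU_m = (3/2)·m/b.
Tangency: set MRS = p_b/p_m = 10/(50/3) = 0.6.
So (3/2)·m/b = 0.6, i.e. m = 0.4·b.
Substitute into the budget 10·b + (50/3)·m = 1000/3: (50/3)·b = 1000/3, so b* = 20.
Then m* = 0.4·20 = 8.

b* = 20, m* = 8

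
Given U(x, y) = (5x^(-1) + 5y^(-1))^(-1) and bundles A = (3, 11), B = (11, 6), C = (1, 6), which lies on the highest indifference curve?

Bundle B

Evaluate utility at each bundle:
U(A) = 0.471.
U(B) = 0.776.
U(C) = 0.171.
Highest utility is B, so B ≻ A ≻ C.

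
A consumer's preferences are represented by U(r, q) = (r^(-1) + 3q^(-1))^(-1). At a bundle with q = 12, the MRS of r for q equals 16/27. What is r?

For CES with ρ = -1, MRS = (1/3)·(q/r)^2.
Setting (1/3)·(12/r)^2 = 16/27 gives (12/r)^2 = 16/9, so 12/r = 4/3 and r = 9.

r = 9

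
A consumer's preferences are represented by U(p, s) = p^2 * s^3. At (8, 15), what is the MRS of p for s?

MRS = 1.25

MU_p = 2·p·s^3 and MU_s = 3·p^2·s^2.
MRS = MU_p/MU_s = (2/3)·s/p.
At (8, 15): MRS = 1.25.
That is, one extra unit of p is worth 1.25 units of s at the margin.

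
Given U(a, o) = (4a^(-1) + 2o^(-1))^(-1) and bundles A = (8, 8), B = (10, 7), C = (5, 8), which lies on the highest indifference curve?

Bundle B

Evaluate utility at each bundle:
U(A) = 1.333.
U(B) = 1.458.
U(C) = 0.952.
Highest utility is B, so B ≻ A ≻ C.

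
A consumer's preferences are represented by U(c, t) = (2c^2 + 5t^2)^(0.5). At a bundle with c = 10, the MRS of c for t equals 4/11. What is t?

t = 11

For CES with ρ = 2, MRS = (2/5)·(t/c)^(-1).
Setting (2/5)·(t/10)^(-1) = 4/11 gives (t/10)^(-1) = 10/11, so t/10 = 1.1 and t = 11.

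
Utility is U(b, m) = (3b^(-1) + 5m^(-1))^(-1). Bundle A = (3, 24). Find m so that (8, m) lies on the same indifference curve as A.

U depends on (b, m) only through S = 3b^(-1) + 5m^(-1), so equal utility means equal S. At (3, 24): S = 29/24.
With b = 8: 3·8^(-1) = 0.375, so 5m^(-1) = 29/24 − 0.375 = 5/6, i.e. m^(-1) = 1/6.
Hence m = 1/(1/6) = 6.
Check: U(8, 6) = 0.8276.

m = 6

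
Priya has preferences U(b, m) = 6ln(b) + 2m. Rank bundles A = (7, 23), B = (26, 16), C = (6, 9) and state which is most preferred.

Evaluate utility at each bundle:
U(A) = 57.675.
U(B) = 51.549.
U(C) = 28.751.
Highest utility is A, so A ≻ B ≻ C.

Bundle A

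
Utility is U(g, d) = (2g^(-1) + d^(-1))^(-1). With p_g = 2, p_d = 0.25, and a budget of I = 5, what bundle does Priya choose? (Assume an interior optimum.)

g* = 2, d* = 4

For CES with ρ = -1, MRS = (2/1)·(d/g)^2.
Tangency: set MRS = p_g/p_d = 2/0.25 = 8.
So (d/g)^2 = 4; taking the square root, d/g = 2, i.e. d = 2·g.
Substitute into the budget 2·g + 0.25·d = 5: 2.5·g = 5, so g* = 2 and d* = 2·2 = 4.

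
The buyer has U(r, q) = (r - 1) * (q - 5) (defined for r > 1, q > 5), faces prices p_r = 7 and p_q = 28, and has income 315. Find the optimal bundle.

r* = 13, q* = 8

MU_r = (q−5), MU_q = (r−1).
MRS = (q−5)/(r−1).
Tangency: set MRS = p_r/p_q = 7/28 = 0.25.
So (q − 5)/(r − 1) = 0.25, i.e. (q − 5) = 0.25·(r − 1).
Rewrite the budget in excess-of-subsistence terms: 7·(r − 1) + 28·(q − 5) = 315 − 7·1 − 28·5 = 168.
Substituting, 14·(r − 1) = 168, so r − 1 = 12 and r* = 13.
Then q − 5 = 0.25·12 = 3, so q* = 8.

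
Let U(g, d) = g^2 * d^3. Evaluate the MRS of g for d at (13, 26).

MU_g = 2·g·d^3 and MU_d = 3·g^2·d^2.
MRS = MU_g/MU_d = (2/3)·d/g.
At (13, 26): MRS = 4/3.
That is, one extra unit of g is worth 4/3 units of d at the margin.

MRS = 4/3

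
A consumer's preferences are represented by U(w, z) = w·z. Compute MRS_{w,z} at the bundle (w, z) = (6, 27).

MU_w = z and MU_z = w.
MRS = MU_w/MU_z = z/w.
At (6, 27): MRS = 4.5.
That is, one extra unit of w is worth 4.5 units of z at the margin.

MRS = 4.5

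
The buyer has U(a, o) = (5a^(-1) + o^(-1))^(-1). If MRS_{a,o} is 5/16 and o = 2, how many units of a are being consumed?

a = 8

For CES with ρ = -1, MRS = (5/1)·(o/a)^2.
Setting (5/1)·(2/a)^2 = 5/16 gives (2/a)^2 = 1/16, so 2/a = 0.25 and a = 8.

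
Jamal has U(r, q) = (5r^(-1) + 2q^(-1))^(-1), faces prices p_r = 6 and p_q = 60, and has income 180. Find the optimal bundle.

For CES with ρ = -1, MRS = (5/2)·(q/r)^2.
Tangency: set MRS = p_r/p_q = 6/60 = 0.1.
So (q/r)^2 = 1/25; taking the square root, q/r = 0.2, i.e. q = 0.2·r.
Substitute into the budget 6·r + 60·q = 180: 18·r = 180, so r* = 10 and q* = 0.2·10 = 2.

r* = 10, q* = 2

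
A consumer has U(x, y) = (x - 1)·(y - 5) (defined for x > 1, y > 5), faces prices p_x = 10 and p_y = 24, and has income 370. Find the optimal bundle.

MU_x = (y−5), MU_y = (x−1).
MRS = (y−5)/(x−1).
Tangency: set MRS = p_x/p_y = 10/24 = 5/12.
So (y − 5)/(x − 1) = 5/12, i.e. (y − 5) = (5/12)·(x − 1).
Rewrite the budget in excess-of-subsistence terms: 10·(x − 1) + 24·(y − 5) = 370 − 10·1 − 24·5 = 240.
Substituting, 20·(x − 1) = 240, so x − 1 = 12 and x* = 13.
Then y − 5 = (5/12)·12 = 5, so y* = 10.

x* = 13, y* = 10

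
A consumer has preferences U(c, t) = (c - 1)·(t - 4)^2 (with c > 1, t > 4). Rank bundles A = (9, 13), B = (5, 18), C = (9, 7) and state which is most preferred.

Evaluate utility at each bundle:
U(A) = 648.
U(B) = 784.
U(C) = 72.
Highest utility is B, so B ≻ A ≻ C.

Bundle B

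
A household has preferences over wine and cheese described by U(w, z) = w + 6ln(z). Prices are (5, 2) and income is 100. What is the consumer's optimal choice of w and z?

MU_w = 1, MU_z = 6/z.
MRS = 1 ÷ (6/z).
Tangency: set MRS = p_w/p_z = 5/2 = 2.5.
MRS depends only on z: (1/6)·z = 2.5 ⇒ z* = 2.5/(1/6) = 15.
From the budget, 5·w = 100 − 2·15 = 70, so w* = 14.

w* = 14, z* = 15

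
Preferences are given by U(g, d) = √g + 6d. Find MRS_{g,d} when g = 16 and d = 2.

MU_g = 1/(2√g), MU_d = 6.
MRS = 1/(2√g) ÷ 6.
At (16, 2): MRS = 1/48.
The indifference curve has slope −1/48 at this bundle.

MRS = 1/48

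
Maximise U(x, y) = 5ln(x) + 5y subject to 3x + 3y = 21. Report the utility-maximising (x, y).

MU_x = 5/x, MU_y = 5.
MRS = 5/x ÷ 5.
Tangency: set MRS = p_x/p_y = 3/3 = 1.
MRS depends only on x: 1/x = 1 ⇒ x* = 1/1 = 1.
From the budget, 3·y = 21 − 3·1 = 18, so y* = 6.

x* = 1, y* = 6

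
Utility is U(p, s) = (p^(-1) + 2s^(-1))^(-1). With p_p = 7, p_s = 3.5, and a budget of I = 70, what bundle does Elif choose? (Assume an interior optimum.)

p* = 5, s* = 10

For CES with ρ = -1, MRS = (1/2)·(s/p)^2.
Tangency: set MRS = p_p/p_s = 7/3.5 = 2.
So (s/p)^2 = 4; taking the square root, s/p = 2, i.e. s = 2·p.
Substitute into the budget 7·p + 3.5·s = 70: 14·p = 70, so p* = 5 and s* = 2·5 = 10.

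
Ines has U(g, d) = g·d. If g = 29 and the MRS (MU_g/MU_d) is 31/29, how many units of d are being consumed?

d = 31

MU_g = d and MU_d = g.
MRS = MU_g/MU_d = d/g.
Substitute g = 29: MRS = d/29. Setting d/29 = 31/29 gives d = (31/29)·29 = 31.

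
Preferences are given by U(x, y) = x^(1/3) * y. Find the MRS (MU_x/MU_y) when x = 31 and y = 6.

MRS = 2/31

MU_x = 1/3·x^(-2/3)·y and MU_y = x^(1/3).
MRS = MU_x/MU_y = (1/3)·y/x.
At (31, 6): MRS = 2/31.
The indifference curve has slope −2/31 at this bundle.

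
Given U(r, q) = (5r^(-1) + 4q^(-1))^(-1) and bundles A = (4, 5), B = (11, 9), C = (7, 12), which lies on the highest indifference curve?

Bundle B

Evaluate utility at each bundle:
U(A) = 0.488.
U(B) = 1.112.
U(C) = 0.955.
Highest utility is B, so B ≻ C ≻ A.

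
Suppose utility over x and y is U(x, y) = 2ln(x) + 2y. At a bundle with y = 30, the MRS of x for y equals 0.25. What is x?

MU_x = 2/x, MU_y = 2.
MRS = 2/x ÷ 2.
MRS depends only on x: 1/x = 0.25 ⇒ x = 1/0.25 = 4.

x = 4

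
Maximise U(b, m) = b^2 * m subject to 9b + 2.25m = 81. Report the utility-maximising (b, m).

MU_b = 2·b·m and MU_m = b^2.
MRS = MU_b/MU_m = (2/1)·m/b.
Tangency: set MRS = p_b/p_m = 9/2.25 = 4.
So (2/1)·m/b = 4, i.e. m = 2·b.
Substitute into the budget 9·b + 2.25·m = 81: 13.5·b = 81, so b* = 6.
Then m* = 2·6 = 12.

b* = 6, m* = 12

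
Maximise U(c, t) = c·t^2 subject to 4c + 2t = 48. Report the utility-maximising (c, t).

MU_c = t^2 and MU_t = 2·c·t.
MRS = MU_c/MU_t = (1/2)·t/c.
Tangency: set MRS = p_c/p_t = 4/2 = 2.
So (1/2)·t/c = 2, i.e. t = 4·c.
Substitute into the budget 4·c + 2·t = 48: 12·c = 48, so c* = 4.
Then t* = 4·4 = 16.

c* = 4, t* = 16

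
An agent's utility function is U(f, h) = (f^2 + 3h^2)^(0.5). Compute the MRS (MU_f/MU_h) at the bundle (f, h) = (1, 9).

For CES with ρ = 2, MRS = (1/3)·(h/f)^(-1).
At (1, 9): MRS = 1/27.
So at (1, 9) the consumer would give up 1/27 units of h for one more unit of f.

MRS = 1/27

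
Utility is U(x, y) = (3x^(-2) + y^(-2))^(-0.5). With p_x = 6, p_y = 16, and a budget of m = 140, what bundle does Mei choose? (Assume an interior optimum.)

x* = 10, y* = 5

For CES with ρ = -2, MRS = (3/1)·(y/x)^3.
Tangency: set MRS = p_x/p_y = 6/16 = 0.375.
So (y/x)^3 = 0.125; taking the cube root, y/x = 0.5, i.e. y = 0.5·x.
Substitute into the budget 6·x + 16·y = 140: 14·x = 140, so x* = 10 and y* = 0.5·10 = 5.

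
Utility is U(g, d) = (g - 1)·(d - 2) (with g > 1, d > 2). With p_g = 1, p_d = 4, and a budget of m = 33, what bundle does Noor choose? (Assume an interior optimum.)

g* = 13, d* = 5

MU_g = (d−2), MU_d = (g−1).
MRS = (d−2)/(g−1).
Tangency: set MRS = p_g/p_d = 1/4 = 0.25.
So (d − 2)/(g − 1) = 0.25, i.e. (d − 2) = 0.25·(g − 1).
Rewrite the budget in excess-of-subsistence terms: 1·(g − 1) + 4·(d − 2) = 33 − 1·1 − 4·2 = 24.
Substituting, 2·(g − 1) = 24, so g − 1 = 12 and g* = 13.
Then d − 2 = 0.25·12 = 3, so d* = 5.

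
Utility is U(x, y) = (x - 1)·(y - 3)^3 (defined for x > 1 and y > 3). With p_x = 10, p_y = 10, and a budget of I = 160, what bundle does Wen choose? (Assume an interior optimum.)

MU_x = (y−3)^3, MU_y = 3·(x−1)·(y−3)^2.
MRS = (1/3)·(y−3)/(x−1).
Tangency: set MRS = p_x/p_y = 10/10 = 1.
So (1/3)·(y − 3)/(x − 1) = 1, i.e. (y − 3) = 3·(x − 1).
Rewrite the budget in excess-of-subsistence terms: 10·(x − 1) + 10·(y − 3) = 160 − 10·1 − 10·3 = 120.
Substituting, 40·(x − 1) = 120, so x − 1 = 3 and x* = 4.
Then y − 3 = 3·3 = 9, so y* = 12.

x* = 4, y* = 12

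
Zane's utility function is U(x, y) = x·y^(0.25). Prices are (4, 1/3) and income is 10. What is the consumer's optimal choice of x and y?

MU_x = y^(0.25) and MU_y = 0.25·x·y^(-0.75).
MRS = MU_x/MU_y = (4)·y/x.
Tangency: set MRS = p_x/p_y = 4/(1/3) = 12.
So (4)·y/x = 12, i.e. y = 3·x.
Substitute into the budget 4·x + (1/3)·y = 10: 5·x = 10, so x* = 2.
Then y* = 3·2 = 6.

x* = 2, y* = 6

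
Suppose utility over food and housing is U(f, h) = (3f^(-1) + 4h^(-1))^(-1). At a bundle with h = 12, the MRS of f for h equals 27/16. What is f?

For CES with ρ = -1, MRS = (3/4)·(h/f)^2.
Setting (3/4)·(12/f)^2 = 27/16 gives (12/f)^2 = 2.25, so 12/f = 1.5 and f = 8.

f = 8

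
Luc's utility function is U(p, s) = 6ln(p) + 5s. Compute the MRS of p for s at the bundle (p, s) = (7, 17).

MRS = 6/35

MU_p = 6/p, MU_s = 5.
MRS = 6/p ÷ 5.
At (7, 17): MRS = 6/35.
The indifference curve has slope −6/35 at this bundle.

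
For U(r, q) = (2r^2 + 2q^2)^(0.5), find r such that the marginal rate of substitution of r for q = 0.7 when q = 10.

r = 7

For CES with ρ = 2, MRS = (q/r)^(-1).
Setting (10/r)^(-1) = 0.7 gives 10/r = 10/7 and r = 7.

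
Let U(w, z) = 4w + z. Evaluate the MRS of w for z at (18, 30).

MRS = 4

MU_w = 4, MU_z = 1, so MRS = 4/1 = 4 at every bundle.
At (18, 30): MRS = 4.
The indifference curve has slope −4 at this bundle.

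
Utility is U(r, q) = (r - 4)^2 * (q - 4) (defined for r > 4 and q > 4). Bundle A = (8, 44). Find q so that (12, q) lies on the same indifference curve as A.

U(8, 44) = 640.
Set U(12, q) = 640 and solve.
With r = 12: (12 − 4)^2 = 64, so (q − 4) = 640/64 = 10.
So q = 4 + 10 = 14.
Check: U(12, 14) = 640.

q = 14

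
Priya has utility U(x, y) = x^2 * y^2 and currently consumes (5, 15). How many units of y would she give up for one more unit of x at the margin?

MU_x = 2·x·y^2 and MU_y = 2·x^2·y.
MRS = MU_x/MU_y = y/x.
At (5, 15): MRS = 3.
The indifference curve has slope −3 at this bundle.

MRS = 3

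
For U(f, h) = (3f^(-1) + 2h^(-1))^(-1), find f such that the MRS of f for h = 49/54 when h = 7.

f = 9

For CES with ρ = -1, MRS = (3/2)·(h/f)^2.
Setting (3/2)·(7/f)^2 = 49/54 gives (7/f)^2 = 49/81, so 7/f = 7/9 and f = 9.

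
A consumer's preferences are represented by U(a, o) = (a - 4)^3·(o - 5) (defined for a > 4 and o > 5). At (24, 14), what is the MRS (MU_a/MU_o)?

MU_a = 3·(a−4)^2·(o−5), MU_o = (a−4)^3.
MRS = (3/1)·(o−5)/(a−4).
At (24, 14): MRS = 1.35.
So at (24, 14) the consumer would give up 1.35 units of o for one more unit of a.

MRS = 1.35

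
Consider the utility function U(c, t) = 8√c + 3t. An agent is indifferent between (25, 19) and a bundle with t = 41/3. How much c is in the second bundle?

U(25, 19) = 97.
Set U(c, 41/3) = 97 and solve.
With t = 41/3: 8√c = 97 − 3·41/3 = 56, so √c = 7 and c = 49.
Check: U(49, 41/3) = 97.

c = 49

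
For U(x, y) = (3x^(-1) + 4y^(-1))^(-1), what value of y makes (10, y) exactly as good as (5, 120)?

y = 12

U depends on (x, y) only through S = 3x^(-1) + 4y^(-1), so equal utility means equal S. At (5, 120): S = 19/30.
With x = 10: 3·10^(-1) = 0.3, so 4y^(-1) = 19/30 − 0.3 = 1/3, i.e. y^(-1) = 1/12.
Hence y = 1/(1/12) = 12.
Check: U(10, 12) = 1.5789.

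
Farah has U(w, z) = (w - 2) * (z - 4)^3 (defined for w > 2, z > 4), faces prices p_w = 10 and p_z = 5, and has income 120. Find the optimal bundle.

MU_w = (z−4)^3, MU_z = 3·(w−2)·(z−4)^2.
MRS = (1/3)·(z−4)/(w−2).
Tangency: set MRS = p_w/p_z = 10/5 = 2.
So (1/3)·(z − 4)/(w − 2) = 2, i.e. (z − 4) = 6·(w − 2).
Rewrite the budget in excess-of-subsistence terms: 10·(w − 2) + 5·(z − 4) = 120 − 10·2 − 5·4 = 80.
Substituting, 40·(w − 2) = 80, so w − 2 = 2 and w* = 4.
Then z − 4 = 6·2 = 12, so z* = 16.

w* = 4, z* = 16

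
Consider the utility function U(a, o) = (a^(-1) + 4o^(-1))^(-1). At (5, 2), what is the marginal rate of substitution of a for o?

MRS = 1/25

For CES with ρ = -1, MRS = (1/4)·(o/a)^2.
At (5, 2): MRS = 1/25.
The indifference curve has slope −1/25 at this bundle.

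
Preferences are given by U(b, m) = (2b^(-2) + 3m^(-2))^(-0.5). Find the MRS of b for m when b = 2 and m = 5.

For CES with ρ = -2, MRS = (2/3)·(m/b)^3.
At (2, 5): MRS = 125/12.
That is, one extra unit of b is worth 125/12 units of m at the margin.

MRS = 125/12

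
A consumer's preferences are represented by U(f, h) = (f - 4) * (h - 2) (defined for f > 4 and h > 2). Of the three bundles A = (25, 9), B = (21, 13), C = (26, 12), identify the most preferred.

Bundle C

Evaluate utility at each bundle:
U(A) = 147.
U(B) = 187.
U(C) = 220.
Highest utility is C, so C ≻ B ≻ A.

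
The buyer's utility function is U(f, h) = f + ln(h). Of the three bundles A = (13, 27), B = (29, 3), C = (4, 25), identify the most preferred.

Evaluate utility at each bundle:
U(A) = 16.296.
U(B) = 30.099.
U(C) = 7.219.
Highest utility is B, so B ≻ A ≻ C.

Bundle B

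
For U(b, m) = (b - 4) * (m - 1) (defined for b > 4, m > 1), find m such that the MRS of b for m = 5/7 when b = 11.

m = 6

MU_b = (m−1), MU_m = (b−4).
MRS = (m−1)/(b−4).
Substitute b = 11: MRS = (m − 1)/7. Setting this equal to 5/7 gives m − 1 = (5/7)·7 = 5, so m = 6.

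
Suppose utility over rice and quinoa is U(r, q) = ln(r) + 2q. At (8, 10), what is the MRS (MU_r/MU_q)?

MU_r = 1/r, MU_q = 2.
MRS = 1/r ÷ 2.
At (8, 10): MRS = 1/16.
The indifference curve has slope −1/16 at this bundle.

MRS = 1/16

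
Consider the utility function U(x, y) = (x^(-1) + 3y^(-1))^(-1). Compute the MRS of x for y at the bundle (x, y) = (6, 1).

For CES with ρ = -1, MRS = (1/3)·(y/x)^2.
At (6, 1): MRS = 1/108.
The indifference curve has slope −1/108 at this bundle.

MRS = 1/108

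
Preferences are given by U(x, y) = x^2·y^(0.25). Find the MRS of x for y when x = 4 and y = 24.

MU_x = 2·x·y^(0.25) and MU_y = 0.25·x^2·y^(-0.75).
MRS = MU_x/MU_y = (8)·y/x.
At (4, 24): MRS = 48.
So at (4, 24) the consumer would give up 48 units of y for one more unit of x.

MRS = 48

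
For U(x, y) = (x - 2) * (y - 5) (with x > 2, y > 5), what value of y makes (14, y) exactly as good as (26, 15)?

y = 25

U(26, 15) = 240.
Set U(14, y) = 240 and solve.
With x = 14: (14 − 2) = 12, so (y − 5) = 240/12 = 20.
So y = 5 + 20 = 25.
Check: U(14, 25) = 240.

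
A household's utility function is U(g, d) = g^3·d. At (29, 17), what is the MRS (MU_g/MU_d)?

MRS = 51/29

MU_g = 3·g^2·d and MU_d = g^3.
MRS = MU_g/MU_d = (3/1)·d/g.
At (29, 17): MRS = 51/29.
The indifference curve has slope −51/29 at this bundle.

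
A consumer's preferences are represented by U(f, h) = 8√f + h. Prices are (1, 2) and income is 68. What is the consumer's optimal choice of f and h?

MU_f = 8/(2√f), MU_h = 1.
MRS = 8/(2√f) ÷ 1.
Tangency: set MRS = p_f/p_h = 1/2 = 0.5.
MRS depends only on f: 4/√f = 0.5 ⇒ √f = 4/0.5 = 8 ⇒ f* = 64.
From the budget, 2·h = 68 − 1·64 = 4, so h* = 2.

f* = 64, h* = 2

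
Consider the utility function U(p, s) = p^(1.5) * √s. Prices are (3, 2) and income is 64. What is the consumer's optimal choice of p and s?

p* = 16, s* = 8

MU_p = 1.5·√p·√s and MU_s = 0.5·p^(1.5)·s^(-0.5).
MRS = MU_p/MU_s = (3)·s/p.
Tangency: set MRS = p_p/p_s = 3/2 = 1.5.
So (3)·s/p = 1.5, i.e. s = 0.5·p.
Substitute into the budget 3·p + 2·s = 64: 4·p = 64, so p* = 16.
Then s* = 0.5·16 = 8.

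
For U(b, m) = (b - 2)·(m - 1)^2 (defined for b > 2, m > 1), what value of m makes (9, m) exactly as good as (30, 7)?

m = 13

U(30, 7) = 1008.
Set U(9, m) = 1008 and solve.
With b = 9: (9 − 2) = 7, so (m − 1)^2 = 1008/7 = 144.
Taking the square root (with m > 1): m − 1 = 12, so m = 13.
Check: U(9, 13) = 1008.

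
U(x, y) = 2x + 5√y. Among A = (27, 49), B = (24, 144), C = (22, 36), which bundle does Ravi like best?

Bundle B

Evaluate utility at each bundle:
U(A) = 89.000.
U(B) = 108.000.
U(C) = 74.000.
Highest utility is B, so B ≻ A ≻ C.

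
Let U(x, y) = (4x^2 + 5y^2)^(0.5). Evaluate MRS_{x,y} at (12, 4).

For CES with ρ = 2, MRS = (4/5)·(y/x)^(-1).
At (12, 4): MRS = 2.4.
The indifference curve has slope −2.4 at this bundle.

MRS = 2.4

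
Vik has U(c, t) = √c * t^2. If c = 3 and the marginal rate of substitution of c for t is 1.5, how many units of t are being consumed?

MU_c = 0.5·c^(-0.5)·t^2 and MU_t = 2·√c·t.
MRS = MU_c/MU_t = (0.25)·t/c.
Substitute c = 3: MRS = t/12. Setting t/12 = 1.5 gives t = 1.5·12 = 18.

t = 18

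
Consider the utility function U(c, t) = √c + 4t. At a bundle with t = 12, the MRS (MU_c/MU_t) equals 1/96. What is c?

c = 144

MU_c = 1/(2√c), MU_t = 4.
MRS = 1/(2√c) ÷ 4.
MRS depends only on c: 0.125/√c = 1/96 ⇒ √c = 0.125/(1/96) = 12 ⇒ c = 144.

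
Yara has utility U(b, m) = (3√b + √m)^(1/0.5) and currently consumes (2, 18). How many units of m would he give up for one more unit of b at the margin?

For CES with ρ = 0.5, MRS = (3/1)·√(m/b).
At (2, 18): MRS = 9.
That is, one extra unit of b is worth 9 units of m at the margin.

MRS = 9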